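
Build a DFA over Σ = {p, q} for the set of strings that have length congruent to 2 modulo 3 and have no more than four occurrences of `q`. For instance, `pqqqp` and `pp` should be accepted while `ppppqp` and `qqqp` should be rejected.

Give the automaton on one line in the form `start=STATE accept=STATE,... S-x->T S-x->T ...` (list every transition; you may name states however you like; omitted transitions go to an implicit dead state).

start=S0 accept=S3,S4,S5,S12,S13 S0-p->S1 S0-q->S2 S1-p->S3 S1-q->S4 S2-p->S4 S2-q->S5 S3-p->S0 S3-q->S6 S4-p->S6 S4-q->S7 S5-p->S7 S5-q->S8 S6-p->S2 S6-q->S9 S7-p->S9 S7-q->S10 S8-p->S10 S8-q->S11 S9-p->S5 S9-q->S12 S10-p->S12 S10-q->S13 S11-p->S13 S11-q->S14 S12-p->S8 S12-q->S15 S13-p->S15 S13-q->S14 S14-p->S14 S14-q->S14 S15-p->S11 S15-q->S14

Build one automaton per condition and run them in lockstep. One (3 states) tracks the input length modulo 3; the other (6 states) tracks the count of `q`s, saturating at 5. Each combined state is a pair, one component from each; accept when both components accept. After merging equivalent states the machine shrinks.
16 states suffice.
          p    q  
>  S0     S1   S2 
   S1     S3   S4 
   S2     S4   S5 
 * S3     S0   S6 
 * S4     S6   S7 
 * S5     S7   S8 
   S6     S2   S9 
   S7     S9  S10 
   S8    S10  S11 
   S9     S5  S12 
   S10   S12  S13 
   S11   S13  S14 
 * S12    S8  S15 
 * S13   S15  S14 
   S14   S14  S14 
   S15   S11  S14 
(> = start, * = accepting)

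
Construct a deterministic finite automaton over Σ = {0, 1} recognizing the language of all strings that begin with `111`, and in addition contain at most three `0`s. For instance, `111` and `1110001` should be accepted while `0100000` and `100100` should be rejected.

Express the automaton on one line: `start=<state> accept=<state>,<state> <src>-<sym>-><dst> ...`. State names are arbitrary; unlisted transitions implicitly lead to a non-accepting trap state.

start=s0 accept=s6,s8,s9,s10 s0-0->s1 s0-1->s2 s1-0->s3 s1-1->s1 s2-0->s1 s2-1->s4 s3-0->s5 s3-1->s3 s4-0->s1 s4-1->s6 s5-0->s7 s5-1->s5 s6-0->s8 s6-1->s6 s7-0->s7 s7-1->s7 s8-0->s9 s8-1->s8 s9-0->s10 s9-1->s9 s10-0->s11 s10-1->s10 s11-0->s11 s11-1->s11

Handle the two conditions separately and then intersect. The first has 5 states tracking whether the input so far still matches the prefix `111`; the second has 5 states tracking the count of `0`s, saturating at 4. A product state is a pair (one from each), accepting exactly when both do.
12 states suffice.
          0    1  
>  s0     s1   s2 
   s1     s3   s1 
   s2     s1   s4 
   s3     s5   s3 
   s4     s1   s6 
   s5     s7   s5 
 * s6     s8   s6 
   s7     s7   s7 
 * s8     s9   s8 
 * s9    s10   s9 
 * s10   s11  s10 
   s11   s11  s11 
(> = start, * = accepting)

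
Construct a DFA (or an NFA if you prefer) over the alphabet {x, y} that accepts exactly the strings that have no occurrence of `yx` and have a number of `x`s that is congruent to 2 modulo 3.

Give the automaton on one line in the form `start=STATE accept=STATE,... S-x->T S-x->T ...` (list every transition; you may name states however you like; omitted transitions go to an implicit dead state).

start=A accept=D,E A-x->B A-y->C B-x->D B-y->C C-x->C C-y->C D-x->A D-y->E E-x->C E-y->E

Run two small machines in parallel and take their product. One (3 states) tracks partial matches of the forbidden pattern `yx`; the other (3 states) tracks the count of `x`s modulo 3. Each combined state is a pair, one component from each; accept when both components accept. Minimizing collapses redundant product states.
5 states suffice.
       x  y 
>  A   B  C 
   B   D  C 
   C   C  C 
 * D   A  E 
 * E   C  E 
(> = start, * = accepting)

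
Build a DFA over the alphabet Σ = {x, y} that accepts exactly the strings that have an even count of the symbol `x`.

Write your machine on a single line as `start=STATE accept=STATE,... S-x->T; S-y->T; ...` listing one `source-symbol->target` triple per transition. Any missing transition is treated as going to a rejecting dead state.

Keep the running count of `x`s modulo 2: each `x` advances along the cycle A → B → A while other symbols loop. Accept at A.
2 states suffice.
       x  y 
>* A   B  A 
   B   A  B 
(> = start, * = accepting)

start=A; accept=A; A-x->B; A-y->A; B-x->A; B-y->B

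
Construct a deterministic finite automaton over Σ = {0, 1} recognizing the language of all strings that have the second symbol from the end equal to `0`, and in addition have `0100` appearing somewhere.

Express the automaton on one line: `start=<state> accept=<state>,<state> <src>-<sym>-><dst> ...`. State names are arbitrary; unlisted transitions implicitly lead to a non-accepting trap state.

start=q0 accept=q8,q9 q0-0->q1 q0-1->q2 q1-0->q3 q1-1->q4 q2-0->q5 q2-1->q6 q3-0->q3 q3-1->q4 q4-0->q7 q4-1->q6 q5-0->q3 q5-1->q4 q6-0->q5 q6-1->q6 q7-0->q8 q7-1->q4 q8-0->q8 q8-1->q9 q9-0->q10 q9-1->q11 q10-0->q8 q10-1->q9 q11-0->q10 q11-1->q11

Handle the two conditions separately and then intersect. One (7 states) tracks the last 2 symbols read; the other (5 states) tracks whether and how much of `0100` has been seen. Each combined state is a pair, one component from each; accept when both components accept.
12 states suffice.
          0    1  
>  q0     q1   q2 
   q1     q3   q4 
   q2     q5   q6 
   q3     q3   q4 
   q4     q7   q6 
   q5     q3   q4 
   q6     q5   q6 
   q7     q8   q4 
 * q8     q8   q9 
 * q9    q10  q11 
   q10    q8   q9 
   q11   q10  q11 
(> = start, * = accepting)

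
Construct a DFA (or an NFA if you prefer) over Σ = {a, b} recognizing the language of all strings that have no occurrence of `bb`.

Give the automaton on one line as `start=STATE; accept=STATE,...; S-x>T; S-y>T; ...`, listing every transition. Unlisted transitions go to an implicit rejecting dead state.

Track partial matches of the forbidden pattern `bb`. State s2 is a dead state reached once `bb` has occurred; every other state accepts. s0 means no part of `bb` is currently matched.
        a   b  
>* s0   s0  s1 
 * s1   s0  s2 
   s2   s2  s2 
(> = start, * = accepting)

start=s0; accept=s0,s1; s0-a>s0; s0-b>s1; s1-a>s0; s1-b>s2; s2-a>s2; s2-b>s2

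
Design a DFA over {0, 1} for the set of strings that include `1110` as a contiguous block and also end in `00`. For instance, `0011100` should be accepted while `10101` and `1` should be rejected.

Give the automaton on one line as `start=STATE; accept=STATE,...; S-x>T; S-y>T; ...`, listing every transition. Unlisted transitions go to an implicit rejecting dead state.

Build one automaton per condition and run them in lockstep. The first has 5 states tracking whether and how much of `1110` has been seen; the second has 3 states tracking how much of the suffix `00` has currently been matched. A product state is a pair (one from each), accepting exactly when both do. Equivalent product states are then merged.
With 6 states:
        0   1  
>  q0   q0  q1 
   q1   q0  q2 
   q2   q0  q3 
   q3   q4  q3 
   q4   q5  q3 
 * q5   q5  q3 
(> = start, * = accepting)

start=q0; accept=q5; q0-0>q0; q0-1>q1; q1-0>q0; q1-1>q2; q2-0>q0; q2-1>q3; q3-0>q4; q3-1>q3; q4-0>q5; q4-1>q3; q5-0>q5; q5-1>q3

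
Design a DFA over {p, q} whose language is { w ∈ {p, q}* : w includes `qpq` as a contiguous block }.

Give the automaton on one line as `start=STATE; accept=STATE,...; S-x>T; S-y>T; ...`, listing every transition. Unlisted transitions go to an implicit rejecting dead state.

start=s0; accept=s3; s0-p>s0; s0-q>s1; s1-p>s2; s1-q>s1; s2-p>s0; s2-q>s3; s3-p>s3; s3-q>s3

Track how much of `qpq` has been matched so far: state s0 is no progress, s3 is the absorbing accept state reached once `qpq` has occurred. Intermediate states record partial matches; on a mismatch, fall back to the longest reusable overlap.
A 4-state machine:
        p   q  
>  s0   s0  s1 
   s1   s2  s1 
   s2   s0  s3 
 * s3   s3  s3 
(> = start, * = accepting)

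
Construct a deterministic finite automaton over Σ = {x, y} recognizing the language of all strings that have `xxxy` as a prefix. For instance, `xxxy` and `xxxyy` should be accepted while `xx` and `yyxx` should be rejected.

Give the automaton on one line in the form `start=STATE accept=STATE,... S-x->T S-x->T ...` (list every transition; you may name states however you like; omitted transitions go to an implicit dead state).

Check the first 4 symbols one by one: q0 through q3 record how many have matched `xxxy` so far; any wrong symbol goes to the dead state q5. After all 4 match we enter the accepting sink q4.
        x   y  
>  q0   q1  q5 
   q1   q2  q5 
   q2   q3  q5 
   q3   q5  q4 
 * q4   q4  q4 
   q5   q5  q5 
(> = start, * = accepting)

start=q0 accept=q4 q0-x->q1 q0-y->q5 q1-x->q2 q1-y->q5 q2-x->q3 q2-y->q5 q3-x->q5 q3-y->q4 q4-x->q4 q4-y->q4 q5-x->q5 q5-y->q5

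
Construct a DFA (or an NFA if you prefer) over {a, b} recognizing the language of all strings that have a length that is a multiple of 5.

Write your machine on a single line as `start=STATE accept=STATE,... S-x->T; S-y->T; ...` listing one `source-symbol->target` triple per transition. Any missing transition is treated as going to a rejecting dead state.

start=q0; accept=q0; q0-a->q1; q0-b->q1; q1-a->q2; q1-b->q2; q2-a->q3; q2-b->q3; q3-a->q4; q3-b->q4; q4-a->q0; q4-b->q0

Only the length mod 5 matters, so use a 5-cycle: from any state, every input symbol moves to the next state, wrapping q4 back to q0. Mark q0 accepting.
A 5-state machine:
        a   b  
>* q0   q1  q1 
   q1   q2  q2 
   q2   q3  q3 
   q3   q4  q4 
   q4   q0  q0 
(> = start, * = accepting)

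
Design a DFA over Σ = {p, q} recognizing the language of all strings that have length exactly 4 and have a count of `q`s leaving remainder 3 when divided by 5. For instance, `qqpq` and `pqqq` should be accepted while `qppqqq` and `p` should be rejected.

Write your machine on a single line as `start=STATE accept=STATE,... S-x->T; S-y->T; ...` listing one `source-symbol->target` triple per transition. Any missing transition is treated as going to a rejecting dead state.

start=A; accept=I; A-p->B; A-q->C; B-p->D; B-q->E; C-p->E; C-q->F; D-p->D; D-q->D; E-p->D; E-q->G; F-p->G; F-q->H; G-p->D; G-q->I; H-p->I; H-q->D; I-p->D; I-q->D

Handle the two conditions separately and then intersect. The first has 6 states tracking the input length, saturating at 5; the second has 5 states tracking the count of `q`s modulo 5. A product state is a pair (one from each), accepting exactly when both do. Minimizing collapses redundant product states.
9 states suffice.
       p  q 
>  A   B  C 
   B   D  E 
   C   E  F 
   D   D  D 
   E   D  G 
   F   G  H 
   G   D  I 
   H   I  D 
 * I   D  D 
(> = start, * = accepting)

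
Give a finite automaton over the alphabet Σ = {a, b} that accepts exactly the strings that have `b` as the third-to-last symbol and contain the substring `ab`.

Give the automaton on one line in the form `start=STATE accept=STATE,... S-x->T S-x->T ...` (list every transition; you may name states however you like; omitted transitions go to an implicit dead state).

start=S0 accept=S7,S8,S9,S10 S0-a->S1 S0-b->S2 S1-a->S1 S1-b->S3 S2-a->S4 S2-b->S2 S3-a->S5 S3-b->S6 S4-a->S1 S4-b->S7 S5-a->S8 S5-b->S7 S6-a->S9 S6-b->S10 S7-a->S5 S7-b->S6 S8-a->S1 S8-b->S3 S9-a->S8 S9-b->S7 S10-a->S9 S10-b->S10

Build one automaton per condition and run them in lockstep. The first has 15 states tracking the last 3 symbols read; the second has 3 states tracking whether and how much of `ab` has been seen. A product state is a pair (one from each), accepting exactly when both do. After merging equivalent states the machine shrinks.
          a    b  
>  S0     S1   S2 
   S1     S1   S3 
   S2     S4   S2 
   S3     S5   S6 
   S4     S1   S7 
   S5     S8   S7 
   S6     S9  S10 
 * S7     S5   S6 
 * S8     S1   S3 
 * S9     S8   S7 
 * S10    S9  S10 
(> = start, * = accepting)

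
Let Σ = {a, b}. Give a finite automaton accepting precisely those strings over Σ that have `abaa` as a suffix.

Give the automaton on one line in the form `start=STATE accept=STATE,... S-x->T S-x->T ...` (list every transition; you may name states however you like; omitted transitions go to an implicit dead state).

start=S0 accept=S4 S0-a->S1 S0-b->S0 S1-a->S1 S1-b->S2 S2-a->S3 S2-b->S0 S3-a->S4 S3-b->S2 S4-a->S1 S4-b->S2

Let each state record the length of the longest suffix of the input read so far that is also a prefix of `abaa`. S1 means the last symbol is `a`; S2 means the last 2 symbols are `ab`; S3 means the last 3 symbols are `aba`; S4 means the last 4 symbols are `abaa`. Accept only at S4, where the string currently ends in `abaa`.
        a   b  
>  S0   S1  S0 
   S1   S1  S2 
   S2   S3  S0 
   S3   S4  S2 
 * S4   S1  S2 
(> = start, * = accepting)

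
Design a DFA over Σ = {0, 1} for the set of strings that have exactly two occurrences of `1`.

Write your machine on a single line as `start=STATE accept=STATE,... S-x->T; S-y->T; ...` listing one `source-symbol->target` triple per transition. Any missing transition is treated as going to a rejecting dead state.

Count `1`s, saturating at 3: states q0 through q2 mean 0 through 2 `1`s seen; q3 means more than 2. Each `1` increments (capped at q3); other symbols loop. Accept from {q2}.
A 4-state machine:
        0   1  
>  q0   q0  q1 
   q1   q1  q2 
 * q2   q2  q3 
   q3   q3  q3 
(> = start, * = accepting)

start=q0; accept=q2; q0-0->q0; q0-1->q1; q1-0->q1; q1-1->q2; q2-0->q2; q2-1->q3; q3-0->q3; q3-1->q3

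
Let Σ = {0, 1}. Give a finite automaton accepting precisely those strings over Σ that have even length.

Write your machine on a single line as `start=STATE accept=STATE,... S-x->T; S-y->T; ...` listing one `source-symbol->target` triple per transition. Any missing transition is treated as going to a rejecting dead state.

Count input length modulo 2: every symbol advances one step around the cycle q0 → q1 → q0. Accept at q0.
A 2-state machine:
        0   1  
>* q0   q1  q1 
   q1   q0  q0 
(> = start, * = accepting)

start=q0; accept=q0; q0-0->q1; q0-1->q1; q1-0->q0; q1-1->q0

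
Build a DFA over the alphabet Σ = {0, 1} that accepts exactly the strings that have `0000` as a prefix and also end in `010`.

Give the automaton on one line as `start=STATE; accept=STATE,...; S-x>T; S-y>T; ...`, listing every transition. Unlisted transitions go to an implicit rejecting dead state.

start=q0; accept=q7; q0-0>q1; q0-1>q2; q1-0>q3; q1-1>q2; q2-0>q2; q2-1>q2; q3-0>q4; q3-1>q2; q4-0>q5; q4-1>q2; q5-0>q5; q5-1>q6; q6-0>q7; q6-1>q8; q7-0>q5; q7-1>q6; q8-0>q5; q8-1>q8

Run two small machines in parallel and take their product. One (6 states) tracks whether the input so far still matches the prefix `0000`; the other (4 states) tracks how much of the suffix `010` has currently been matched. Each combined state is a pair, one component from each; accept when both components accept. Minimizing collapses redundant product states.
A 9-state machine:
        0   1  
>  q0   q1  q2 
   q1   q3  q2 
   q2   q2  q2 
   q3   q4  q2 
   q4   q5  q2 
   q5   q5  q6 
   q6   q7  q8 
 * q7   q5  q6 
   q8   q5  q8 
(> = start, * = accepting)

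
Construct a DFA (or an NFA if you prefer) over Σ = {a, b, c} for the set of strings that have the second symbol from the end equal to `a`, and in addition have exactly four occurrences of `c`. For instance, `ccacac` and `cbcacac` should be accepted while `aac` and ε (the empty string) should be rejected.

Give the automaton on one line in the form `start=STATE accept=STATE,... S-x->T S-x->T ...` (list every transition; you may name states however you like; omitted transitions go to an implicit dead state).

Handle the two conditions separately and then intersect. The first has 13 states tracking the last 2 symbols read; the second has 6 states tracking the count of `c`s, saturating at 5. A product state is a pair (one from each), accepting exactly when both do. After merging equivalent states the machine shrinks.
A 10-state machine:
        a   b   c  
>  q0   q0  q0  q1 
   q1   q1  q1  q2 
   q2   q2  q2  q3 
   q3   q4  q3  q5 
   q4   q4  q3  q6 
   q5   q7  q5  q8 
 * q6   q7  q5  q8 
   q7   q9  q6  q8 
   q8   q8  q8  q8 
 * q9   q9  q6  q8 
(> = start, * = accepting)

start=q0 accept=q6,q9 q0-a->q0 q0-b->q0 q0-c->q1 q1-a->q1 q1-b->q1 q1-c->q2 q2-a->q2 q2-b->q2 q2-c->q3 q3-a->q4 q3-b->q3 q3-c->q5 q4-a->q4 q4-b->q3 q4-c->q6 q5-a->q7 q5-b->q5 q5-c->q8 q6-a->q7 q6-b->q5 q6-c->q8 q7-a->q9 q7-b->q6 q7-c->q8 q8-a->q8 q8-b->q8 q8-c->q8 q9-a->q9 q9-b->q6 q9-c->q8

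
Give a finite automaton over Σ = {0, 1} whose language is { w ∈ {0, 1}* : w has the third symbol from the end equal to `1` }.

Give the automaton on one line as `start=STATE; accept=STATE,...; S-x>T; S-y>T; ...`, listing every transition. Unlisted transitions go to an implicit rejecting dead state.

A DFA must remember the last 3 symbols (since which symbol is third-to-last isn't known until the input ends). Use one state per possible window of the last ≤3 symbols; accept from those whose window starts with `1`.
          0    1  
>  s0     s1   s2 
   s1     s3   s4 
   s2     s5   s6 
   s3     s7   s8 
   s4     s9  s10 
   s5    s11  s12 
   s6    s13  s14 
   s7     s7   s8 
   s8     s9  s10 
   s9    s11  s12 
   s10   s13  s14 
 * s11    s7   s8 
 * s12    s9  s10 
 * s13   s11  s12 
 * s14   s13  s14 
(> = start, * = accepting)

start=s0; accept=s11,s12,s13,s14; s0-0>s1; s0-1>s2; s1-0>s3; s1-1>s4; s2-0>s5; s2-1>s6; s3-0>s7; s3-1>s8; s4-0>s9; s4-1>s10; s5-0>s11; s5-1>s12; s6-0>s13; s6-1>s14; s7-0>s7; s7-1>s8; s8-0>s9; s8-1>s10; s9-0>s11; s9-1>s12; s10-0>s13; s10-1>s14; s11-0>s7; s11-1>s8; s12-0>s9; s12-1>s10; s13-0>s11; s13-1>s12; s14-0>s13; s14-1>s14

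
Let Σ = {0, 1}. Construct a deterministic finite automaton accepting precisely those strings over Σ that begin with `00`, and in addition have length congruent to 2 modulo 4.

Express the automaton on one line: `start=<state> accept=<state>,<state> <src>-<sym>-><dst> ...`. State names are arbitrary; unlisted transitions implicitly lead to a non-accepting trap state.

start=q0 accept=q3 q0-0->q1 q0-1->q2 q1-0->q3 q1-1->q2 q2-0->q2 q2-1->q2 q3-0->q4 q3-1->q4 q4-0->q5 q4-1->q5 q5-0->q6 q5-1->q6 q6-0->q3 q6-1->q3

Build one automaton per condition and run them in lockstep. The first has 4 states tracking whether the input so far still matches the prefix `00`; the second has 4 states tracking the input length modulo 4. A product state is a pair (one from each), accepting exactly when both do. After merging equivalent states the machine shrinks.
7 states suffice.
        0   1  
>  q0   q1  q2 
   q1   q3  q2 
   q2   q2  q2 
 * q3   q4  q4 
   q4   q5  q5 
   q5   q6  q6 
   q6   q3  q3 
(> = start, * = accepting)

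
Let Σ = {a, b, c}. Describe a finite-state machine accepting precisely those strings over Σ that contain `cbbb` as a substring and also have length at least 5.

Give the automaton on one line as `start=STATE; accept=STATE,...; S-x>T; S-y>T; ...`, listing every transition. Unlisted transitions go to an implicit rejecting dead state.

Build one automaton per condition and run them in lockstep. One (5 states) tracks whether and how much of `cbbb` has been seen; the other (7 states) tracks the input length, saturating at 6. Each combined state is a pair, one component from each; accept when both components accept. Minimizing collapses redundant product states.
With 10 states:
        a   b   c  
>  q0   q1  q1  q2 
   q1   q1  q1  q3 
   q2   q1  q4  q3 
   q3   q1  q5  q3 
   q4   q1  q6  q3 
   q5   q1  q7  q3 
   q6   q1  q8  q3 
   q7   q1  q9  q3 
   q8   q9  q9  q9 
 * q9   q9  q9  q9 
(> = start, * = accepting)

start=q0; accept=q9; q0-a>q1; q0-b>q1; q0-c>q2; q1-a>q1; q1-b>q1; q1-c>q3; q2-a>q1; q2-b>q4; q2-c>q3; q3-a>q1; q3-b>q5; q3-c>q3; q4-a>q1; q4-b>q6; q4-c>q3; q5-a>q1; q5-b>q7; q5-c>q3; q6-a>q1; q6-b>q8; q6-c>q3; q7-a>q1; q7-b>q9; q7-c>q3; q8-a>q9; q8-b>q9; q8-c>q9; q9-a>q9; q9-b>q9; q9-c>q9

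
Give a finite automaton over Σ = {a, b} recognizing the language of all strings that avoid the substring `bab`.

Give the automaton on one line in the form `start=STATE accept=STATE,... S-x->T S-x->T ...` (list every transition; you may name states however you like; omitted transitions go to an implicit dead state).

start=s0 accept=s0,s1,s2 s0-a->s0 s0-b->s1 s1-a->s2 s1-b->s1 s2-a->s0 s2-b->s3 s3-a->s3 s3-b->s3

Track partial matches of the forbidden pattern `bab`. State s3 is a dead state reached once `bab` has occurred; every other state accepts. s0 means no part of `bab` is currently matched.
        a   b  
>* s0   s0  s1 
 * s1   s2  s1 
 * s2   s0  s3 
   s3   s3  s3 
(> = start, * = accepting)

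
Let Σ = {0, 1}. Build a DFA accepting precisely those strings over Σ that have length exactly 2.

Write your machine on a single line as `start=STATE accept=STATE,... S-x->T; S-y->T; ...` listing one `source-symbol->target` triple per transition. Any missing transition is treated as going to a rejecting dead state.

start=q0; accept=q2; q0-0->q1; q0-1->q1; q1-0->q2; q1-1->q2; q2-0->q3; q2-1->q3; q3-0->q3; q3-1->q3

Count input length up to 3: every symbol moves from q0 toward q3, which means 'more than 2' and absorbs. Accept from {q2}.
With 4 states:
        0   1  
>  q0   q1  q1 
   q1   q2  q2 
 * q2   q3  q3 
   q3   q3  q3 
(> = start, * = accepting)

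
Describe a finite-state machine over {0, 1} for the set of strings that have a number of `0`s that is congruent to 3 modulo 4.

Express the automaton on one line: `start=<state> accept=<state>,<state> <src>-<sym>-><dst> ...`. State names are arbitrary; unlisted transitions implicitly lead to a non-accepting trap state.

start=S0 accept=S3 S0-0->S1 S0-1->S0 S1-0->S2 S1-1->S1 S2-0->S3 S2-1->S2 S3-0->S0 S3-1->S3

Keep the running count of `0`s modulo 4: each `0` advances along the cycle S0 → S1 → S2 → S3 → S0 while other symbols loop. Accept at S3.
        0   1  
>  S0   S1  S0 
   S1   S2  S1 
   S2   S3  S2 
 * S3   S0  S3 
(> = start, * = accepting)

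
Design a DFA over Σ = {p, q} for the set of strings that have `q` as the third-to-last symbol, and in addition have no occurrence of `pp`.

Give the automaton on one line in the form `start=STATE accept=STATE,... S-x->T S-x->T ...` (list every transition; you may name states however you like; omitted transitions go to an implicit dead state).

start=s0 accept=s12,s13,s14 s0-p->s1 s0-q->s2 s1-p->s3 s1-q->s4 s2-p->s5 s2-q->s6 s3-p->s7 s3-q->s8 s4-p->s9 s4-q->s10 s5-p->s11 s5-q->s12 s6-p->s13 s6-q->s14 s7-p->s7 s7-q->s8 s8-p->s15 s8-q->s16 s9-p->s11 s9-q->s12 s10-p->s13 s10-q->s14 s11-p->s7 s11-q->s8 s12-p->s9 s12-q->s10 s13-p->s11 s13-q->s12 s14-p->s13 s14-q->s14 s15-p->s11 s15-q->s17 s16-p->s18 s16-q->s19 s17-p->s15 s17-q->s16 s18-p->s11 s18-q->s17 s19-p->s18 s19-q->s19

Handle the two conditions separately and then intersect. One (15 states) tracks the last 3 symbols read; the other (3 states) tracks partial matches of the forbidden pattern `pp`. Each combined state is a pair, one component from each; accept when both components accept.
20 states suffice.
          p    q  
>  s0     s1   s2 
   s1     s3   s4 
   s2     s5   s6 
   s3     s7   s8 
   s4     s9  s10 
   s5    s11  s12 
   s6    s13  s14 
   s7     s7   s8 
   s8    s15  s16 
   s9    s11  s12 
   s10   s13  s14 
   s11    s7   s8 
 * s12    s9  s10 
 * s13   s11  s12 
 * s14   s13  s14 
   s15   s11  s17 
   s16   s18  s19 
   s17   s15  s16 
   s18   s11  s17 
   s19   s18  s19 
(> = start, * = accepting)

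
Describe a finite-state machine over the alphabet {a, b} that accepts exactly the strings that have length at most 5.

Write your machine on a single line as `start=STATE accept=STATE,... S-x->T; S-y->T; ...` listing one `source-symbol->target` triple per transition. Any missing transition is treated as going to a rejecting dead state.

start=S0; accept=S0,S1,S2,S3,S4,S5; S0-a->S1; S0-b->S1; S1-a->S2; S1-b->S2; S2-a->S3; S2-b->S3; S3-a->S4; S3-b->S4; S4-a->S5; S4-b->S5; S5-a->S6; S5-b->S6; S6-a->S6; S6-b->S6

We only need to distinguish lengths 0, 1, …, 5, and '>5'. Chain S0 → S1 → S2 → S3 → S4 → S5 → S6 on every symbol, with S6 looping. Accepting states: {S0, S1, S2, S3, S4, S5}.
With 7 states:
        a   b  
>* S0   S1  S1 
 * S1   S2  S2 
 * S2   S3  S3 
 * S3   S4  S4 
 * S4   S5  S5 
 * S5   S6  S6 
   S6   S6  S6 
(> = start, * = accepting)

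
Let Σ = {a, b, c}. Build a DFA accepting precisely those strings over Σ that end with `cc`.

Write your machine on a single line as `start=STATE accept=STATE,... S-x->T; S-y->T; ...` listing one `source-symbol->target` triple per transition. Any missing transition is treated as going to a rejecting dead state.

start=S0; accept=S2; S0-a->S0; S0-b->S0; S0-c->S1; S1-a->S0; S1-b->S0; S1-c->S2; S2-a->S0; S2-b->S0; S2-c->S2

Let each state record the length of the longest suffix of the input read so far that is also a prefix of `cc`. S1 means the last symbol is `c`; S2 means the last 2 symbols are `cc`. Accept only at S2, where the string currently ends in `cc`.
3 states suffice.
        a   b   c  
>  S0   S0  S0  S1 
   S1   S0  S0  S2 
 * S2   S0  S0  S2 
(> = start, * = accepting)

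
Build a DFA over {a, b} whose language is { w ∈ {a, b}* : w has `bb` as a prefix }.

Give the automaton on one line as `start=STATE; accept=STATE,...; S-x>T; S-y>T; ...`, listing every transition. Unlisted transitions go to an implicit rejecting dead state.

Walk along `bb` while the input agrees: from q0 take `b` to q1, and so on. Any deviation drops to the rejecting sink q3. Once q2 is reached the prefix is confirmed and every continuation is accepted.
        a   b  
>  q0   q3  q1 
   q1   q3  q2 
 * q2   q2  q2 
   q3   q3  q3 
(> = start, * = accepting)

start=q0; accept=q2; q0-a>q3; q0-b>q1; q1-a>q3; q1-b>q2; q2-a>q2; q2-b>q2; q3-a>q3; q3-b>q3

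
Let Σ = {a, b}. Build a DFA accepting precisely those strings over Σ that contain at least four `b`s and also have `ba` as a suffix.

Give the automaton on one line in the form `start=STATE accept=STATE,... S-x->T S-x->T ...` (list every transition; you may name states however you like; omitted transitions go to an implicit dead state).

Run two small machines in parallel and take their product. One (6 states) tracks the count of `b`s, saturating at 5; the other (3 states) tracks how much of the suffix `ba` has currently been matched. Each combined state is a pair, one component from each; accept when both components accept. Minimizing collapses redundant product states.
A 6-state machine:
        a   b  
>  q0   q0  q1 
   q1   q1  q2 
   q2   q2  q3 
   q3   q3  q4 
   q4   q5  q4 
 * q5   q3  q4 
(> = start, * = accepting)

start=q0 accept=q5 q0-a->q0 q0-b->q1 q1-a->q1 q1-b->q2 q2-a->q2 q2-b->q3 q3-a->q3 q3-b->q4 q4-a->q5 q4-b->q4 q5-a->q3 q5-b->q4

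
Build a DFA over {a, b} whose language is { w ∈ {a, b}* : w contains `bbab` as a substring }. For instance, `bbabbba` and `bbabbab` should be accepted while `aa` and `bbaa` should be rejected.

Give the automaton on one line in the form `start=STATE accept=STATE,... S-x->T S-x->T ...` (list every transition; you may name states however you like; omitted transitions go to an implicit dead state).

States q0..q3 record the length of the longest prefix of `bbab` that matches the current input suffix. Reaching q4 means `bbab` has been seen, and we stay there forever. Accept from q4.
        a   b  
>  q0   q0  q1 
   q1   q0  q2 
   q2   q3  q2 
   q3   q0  q4 
 * q4   q4  q4 
(> = start, * = accepting)

start=q0 accept=q4 q0-a->q0 q0-b->q1 q1-a->q0 q1-b->q2 q2-a->q3 q2-b->q2 q3-a->q0 q3-b->q4 q4-a->q4 q4-b->q4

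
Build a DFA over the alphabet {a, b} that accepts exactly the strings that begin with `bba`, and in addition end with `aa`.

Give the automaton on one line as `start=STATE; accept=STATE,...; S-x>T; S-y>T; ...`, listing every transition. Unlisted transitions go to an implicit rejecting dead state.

start=q0; accept=q5; q0-a>q1; q0-b>q2; q1-a>q1; q1-b>q1; q2-a>q1; q2-b>q3; q3-a>q4; q3-b>q1; q4-a>q5; q4-b>q6; q5-a>q5; q5-b>q6; q6-a>q4; q6-b>q6

Handle the two conditions separately and then intersect. The first has 5 states tracking whether the input so far still matches the prefix `bba`; the second has 3 states tracking how much of the suffix `aa` has currently been matched. A product state is a pair (one from each), accepting exactly when both do. After merging equivalent states the machine shrinks.
        a   b  
>  q0   q1  q2 
   q1   q1  q1 
   q2   q1  q3 
   q3   q4  q1 
   q4   q5  q6 
 * q5   q5  q6 
   q6   q4  q6 
(> = start, * = accepting)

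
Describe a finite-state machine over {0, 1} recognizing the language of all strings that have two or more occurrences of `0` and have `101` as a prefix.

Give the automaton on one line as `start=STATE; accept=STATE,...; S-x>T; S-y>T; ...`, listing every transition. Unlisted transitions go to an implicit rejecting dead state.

start=q0; accept=q8,q9; q0-0>q1; q0-1>q2; q1-0>q3; q1-1>q1; q2-0>q4; q2-1>q5; q3-0>q6; q3-1>q3; q4-0>q3; q4-1>q7; q5-0>q1; q5-1>q5; q6-0>q6; q6-1>q6; q7-0>q8; q7-1>q7; q8-0>q9; q8-1>q8; q9-0>q9; q9-1>q9

Build one automaton per condition and run them in lockstep. One (4 states) tracks the count of `0`s, saturating at 3; the other (5 states) tracks whether the input so far still matches the prefix `101`. Each combined state is a pair, one component from each; accept when both components accept.
        0   1  
>  q0   q1  q2 
   q1   q3  q1 
   q2   q4  q5 
   q3   q6  q3 
   q4   q3  q7 
   q5   q1  q5 
   q6   q6  q6 
   q7   q8  q7 
 * q8   q9  q8 
 * q9   q9  q9 
(> = start, * = accepting)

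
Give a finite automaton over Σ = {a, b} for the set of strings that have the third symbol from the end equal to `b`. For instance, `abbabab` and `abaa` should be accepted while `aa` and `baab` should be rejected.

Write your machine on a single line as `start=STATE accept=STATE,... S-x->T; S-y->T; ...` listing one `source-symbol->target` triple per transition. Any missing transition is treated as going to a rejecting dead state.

Because acceptance depends on a position counted from the end, the machine has to buffer the most recent 3 symbols. Make each state the string of the last up-to-3 symbols read; on input `x` shift the window left and append `x`. Accept when the buffered window has length 3 and begins with `b`.
15 states suffice.
          a    b  
>  s0     s1   s2 
   s1     s3   s4 
   s2     s5   s6 
   s3     s7   s8 
   s4     s9  s10 
   s5    s11  s12 
   s6    s13  s14 
   s7     s7   s8 
   s8     s9  s10 
   s9    s11  s12 
   s10   s13  s14 
 * s11    s7   s8 
 * s12    s9  s10 
 * s13   s11  s12 
 * s14   s13  s14 
(> = start, * = accepting)

start=s0; accept=s11,s12,s13,s14; s0-a->s1; s0-b->s2; s1-a->s3; s1-b->s4; s2-a->s5; s2-b->s6; s3-a->s7; s3-b->s8; s4-a->s9; s4-b->s10; s5-a->s11; s5-b->s12; s6-a->s13; s6-b->s14; s7-a->s7; s7-b->s8; s8-a->s9; s8-b->s10; s9-a->s11; s9-b->s12; s10-a->s13; s10-b->s14; s11-a->s7; s11-b->s8; s12-a->s9; s12-b->s10; s13-a->s11; s13-b->s12; s14-a->s13; s14-b->s14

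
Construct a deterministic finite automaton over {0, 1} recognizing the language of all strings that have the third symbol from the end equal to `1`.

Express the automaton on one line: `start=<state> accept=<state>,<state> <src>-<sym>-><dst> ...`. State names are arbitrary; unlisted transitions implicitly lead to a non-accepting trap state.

Because acceptance depends on a position counted from the end, the machine has to buffer the most recent 3 symbols. Make each state the string of the last up-to-3 symbols read; on input `x` shift the window left and append `x`. Accept when the buffered window has length 3 and begins with `1`.
          0    1  
>  q0     q1   q2 
   q1     q3   q4 
   q2     q5   q6 
   q3     q7   q8 
   q4     q9  q10 
   q5    q11  q12 
   q6    q13  q14 
   q7     q7   q8 
   q8     q9  q10 
   q9    q11  q12 
   q10   q13  q14 
 * q11    q7   q8 
 * q12    q9  q10 
 * q13   q11  q12 
 * q14   q13  q14 
(> = start, * = accepting)

start=q0 accept=q11,q12,q13,q14 q0-0->q1 q0-1->q2 q1-0->q3 q1-1->q4 q2-0->q5 q2-1->q6 q3-0->q7 q3-1->q8 q4-0->q9 q4-1->q10 q5-0->q11 q5-1->q12 q6-0->q13 q6-1->q14 q7-0->q7 q7-1->q8 q8-0->q9 q8-1->q10 q9-0->q11 q9-1->q12 q10-0->q13 q10-1->q14 q11-0->q7 q11-1->q8 q12-0->q9 q12-1->q10 q13-0->q11 q13-1->q12 q14-0->q13 q14-1->q14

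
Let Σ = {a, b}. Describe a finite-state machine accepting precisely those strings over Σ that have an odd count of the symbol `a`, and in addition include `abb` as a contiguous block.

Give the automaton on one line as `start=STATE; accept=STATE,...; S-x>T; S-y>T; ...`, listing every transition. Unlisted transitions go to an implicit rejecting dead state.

start=q0; accept=q5; q0-a>q1; q0-b>q0; q1-a>q2; q1-b>q3; q2-a>q1; q2-b>q4; q3-a>q2; q3-b>q5; q4-a>q1; q4-b>q6; q5-a>q6; q5-b>q5; q6-a>q5; q6-b>q6

Run two small machines in parallel and take their product. One (2 states) tracks the count of `a`s modulo 2; the other (4 states) tracks whether and how much of `abb` has been seen. Each combined state is a pair, one component from each; accept when both components accept.
        a   b  
>  q0   q1  q0 
   q1   q2  q3 
   q2   q1  q4 
   q3   q2  q5 
   q4   q1  q6 
 * q5   q6  q5 
   q6   q5  q6 
(> = start, * = accepting)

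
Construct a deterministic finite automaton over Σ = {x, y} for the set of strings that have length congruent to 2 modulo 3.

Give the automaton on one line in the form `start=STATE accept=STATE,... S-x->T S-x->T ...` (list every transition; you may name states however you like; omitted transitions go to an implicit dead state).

start=S0 accept=S2 S0-x->S1 S0-y->S1 S1-x->S2 S1-y->S2 S2-x->S0 S2-y->S0

Count input length modulo 3: every symbol advances one step around the cycle S0 → S1 → S2 → S0. Accept at S2.
With 3 states:
        x   y  
>  S0   S1  S1 
   S1   S2  S2 
 * S2   S0  S0 
(> = start, * = accepting)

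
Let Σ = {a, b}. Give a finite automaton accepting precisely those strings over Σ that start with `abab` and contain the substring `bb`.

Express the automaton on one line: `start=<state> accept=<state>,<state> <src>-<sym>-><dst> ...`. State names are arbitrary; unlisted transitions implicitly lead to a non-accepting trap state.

start=S0 accept=S7 S0-a->S1 S0-b->S2 S1-a->S2 S1-b->S3 S2-a->S2 S2-b->S2 S3-a->S4 S3-b->S2 S4-a->S2 S4-b->S5 S5-a->S6 S5-b->S7 S6-a->S6 S6-b->S5 S7-a->S7 S7-b->S7

Handle the two conditions separately and then intersect. The first has 6 states tracking whether the input so far still matches the prefix `abab`; the second has 3 states tracking whether and how much of `bb` has been seen. A product state is a pair (one from each), accepting exactly when both do. After merging equivalent states the machine shrinks.
With 8 states:
        a   b  
>  S0   S1  S2 
   S1   S2  S3 
   S2   S2  S2 
   S3   S4  S2 
   S4   S2  S5 
   S5   S6  S7 
   S6   S6  S5 
 * S7   S7  S7 
(> = start, * = accepting)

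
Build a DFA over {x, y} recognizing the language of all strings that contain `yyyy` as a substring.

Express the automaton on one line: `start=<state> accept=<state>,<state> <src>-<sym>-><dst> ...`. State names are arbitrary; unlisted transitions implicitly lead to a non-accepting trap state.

Track how much of `yyyy` has been matched so far: state s0 is no progress, s4 is the absorbing accept state reached once `yyyy` has occurred. Intermediate states record partial matches; on a mismatch, fall back to the longest reusable overlap.
5 states suffice.
        x   y  
>  s0   s0  s1 
   s1   s0  s2 
   s2   s0  s3 
   s3   s0  s4 
 * s4   s4  s4 
(> = start, * = accepting)

start=s0 accept=s4 s0-x->s0 s0-y->s1 s1-x->s0 s1-y->s2 s2-x->s0 s2-y->s3 s3-x->s0 s3-y->s4 s4-x->s4 s4-y->s4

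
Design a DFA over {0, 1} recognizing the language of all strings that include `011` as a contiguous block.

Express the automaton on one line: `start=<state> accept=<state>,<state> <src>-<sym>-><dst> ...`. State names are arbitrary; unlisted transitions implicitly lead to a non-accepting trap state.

States s0..s2 record the length of the longest prefix of `011` that matches the current input suffix. Reaching s3 means `011` has been seen, and we stay there forever. Accept from s3.
With 4 states:
        0   1  
>  s0   s1  s0 
   s1   s1  s2 
   s2   s1  s3 
 * s3   s3  s3 
(> = start, * = accepting)

start=s0 accept=s3 s0-0->s1 s0-1->s0 s1-0->s1 s1-1->s2 s2-0->s1 s2-1->s3 s3-0->s3 s3-1->s3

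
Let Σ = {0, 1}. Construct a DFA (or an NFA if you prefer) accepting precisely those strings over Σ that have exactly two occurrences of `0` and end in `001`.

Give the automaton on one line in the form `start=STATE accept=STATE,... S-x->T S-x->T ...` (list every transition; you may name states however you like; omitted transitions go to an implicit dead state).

Handle the two conditions separately and then intersect. One (4 states) tracks the count of `0`s, saturating at 3; the other (4 states) tracks how much of the suffix `001` has currently been matched. Each combined state is a pair, one component from each; accept when both components accept.
With 11 states:
          0    1  
>  q0     q1   q0 
   q1     q2   q3 
   q2     q4   q5 
   q3     q6   q3 
   q4     q4   q7 
 * q5     q8   q9 
   q6     q4   q9 
   q7     q8  q10 
   q8     q4  q10 
   q9     q8   q9 
   q10    q8  q10 
(> = start, * = accepting)

start=q0 accept=q5 q0-0->q1 q0-1->q0 q1-0->q2 q1-1->q3 q2-0->q4 q2-1->q5 q3-0->q6 q3-1->q3 q4-0->q4 q4-1->q7 q5-0->q8 q5-1->q9 q6-0->q4 q6-1->q9 q7-0->q8 q7-1->q10 q8-0->q4 q8-1->q10 q9-0->q8 q9-1->q9 q10-0->q8 q10-1->q10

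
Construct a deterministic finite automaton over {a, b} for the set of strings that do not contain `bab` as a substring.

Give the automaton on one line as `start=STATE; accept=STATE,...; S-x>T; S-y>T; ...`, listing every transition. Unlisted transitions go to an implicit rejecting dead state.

This is the complement of 'contains `bab`'. Use the same substring-matching states — q0 through q3 holding how much of `bab` has just been matched — but flip the accepting set: everything except the trap q3 accepts.
4 states suffice.
        a   b  
>* q0   q0  q1 
 * q1   q2  q1 
 * q2   q0  q3 
   q3   q3  q3 
(> = start, * = accepting)

start=q0; accept=q0,q1,q2; q0-a>q0; q0-b>q1; q1-a>q2; q1-b>q1; q2-a>q0; q2-b>q3; q3-a>q3; q3-b>q3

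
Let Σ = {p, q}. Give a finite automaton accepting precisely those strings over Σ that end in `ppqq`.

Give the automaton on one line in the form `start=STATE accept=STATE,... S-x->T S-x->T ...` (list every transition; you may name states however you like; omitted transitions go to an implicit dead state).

start=A accept=E A-p->B A-q->A B-p->C B-q->A C-p->C C-q->D D-p->B D-q->E E-p->B E-q->A

Remember how much of `ppqq` the current input suffix matches. State A means no match yet; B means the last symbol is `p`; C means the last 2 symbols are `pp`; D means the last 3 symbols are `ppq`; E means the last 4 symbols are `ppqq`. Only E accepts. On a mismatch, fall back to the longest proper suffix that is still a prefix of `ppqq`.
A 5-state machine:
       p  q 
>  A   B  A 
   B   C  A 
   C   C  D 
   D   B  E 
 * E   B  A 
(> = start, * = accepting)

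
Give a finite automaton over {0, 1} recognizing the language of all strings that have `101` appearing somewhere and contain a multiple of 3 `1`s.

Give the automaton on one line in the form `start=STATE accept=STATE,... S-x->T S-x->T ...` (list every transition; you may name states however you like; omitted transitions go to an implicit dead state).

Run two small machines in parallel and take their product. The first has 4 states tracking whether and how much of `101` has been seen; the second has 3 states tracking the count of `1`s modulo 3. A product state is a pair (one from each), accepting exactly when both do.
A 12-state machine:
       0  1 
>  A   A  B 
   B   C  D 
   C   E  F 
   D   G  H 
   E   E  D 
   F   F  I 
   G   J  I 
   H   K  B 
 * I   I  L 
   J   J  H 
   K   A  L 
   L   L  F 
(> = start, * = accepting)

start=A accept=I A-0->A A-1->B B-0->C B-1->D C-0->E C-1->F D-0->G D-1->H E-0->E E-1->D F-0->F F-1->I G-0->J G-1->I H-0->K H-1->B I-0->I I-1->L J-0->J J-1->H K-0->A K-1->L L-0->L L-1->F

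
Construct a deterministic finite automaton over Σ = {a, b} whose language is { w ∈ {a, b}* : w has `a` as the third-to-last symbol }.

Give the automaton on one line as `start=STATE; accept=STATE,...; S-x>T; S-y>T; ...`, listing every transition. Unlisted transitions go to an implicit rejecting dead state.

start=s0; accept=s7,s8,s9,s10; s0-a>s1; s0-b>s2; s1-a>s3; s1-b>s4; s2-a>s5; s2-b>s6; s3-a>s7; s3-b>s8; s4-a>s9; s4-b>s10; s5-a>s11; s5-b>s12; s6-a>s13; s6-b>s14; s7-a>s7; s7-b>s8; s8-a>s9; s8-b>s10; s9-a>s11; s9-b>s12; s10-a>s13; s10-b>s14; s11-a>s7; s11-b>s8; s12-a>s9; s12-b>s10; s13-a>s11; s13-b>s12; s14-a>s13; s14-b>s14

Because acceptance depends on a position counted from the end, the machine has to buffer the most recent 3 symbols. Make each state the string of the last up-to-3 symbols read; on input `x` shift the window left and append `x`. Accept when the buffered window has length 3 and begins with `a`.
          a    b  
>  s0     s1   s2 
   s1     s3   s4 
   s2     s5   s6 
   s3     s7   s8 
   s4     s9  s10 
   s5    s11  s12 
   s6    s13  s14 
 * s7     s7   s8 
 * s8     s9  s10 
 * s9    s11  s12 
 * s10   s13  s14 
   s11    s7   s8 
   s12    s9  s10 
   s13   s11  s12 
   s14   s13  s14 
(> = start, * = accepting)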